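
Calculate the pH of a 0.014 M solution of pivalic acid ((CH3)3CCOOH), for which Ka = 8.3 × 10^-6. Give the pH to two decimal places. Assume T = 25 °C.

pH = 3.47

(CH3)3CCOOH ⇌ (CH3)3CCOO- + H+
From the ICE table, Ka = [H+]²/(0.014 − [H+]) = 8.3 × 10^-6.
Neglecting [H+] in the denominator: [H+] = √(8.3 × 10^-6 × 0.014) = 3.41 × 10^-4 M
Check: 2.4% ionized — well under 5%, approximation valid.
pH = −log(3.41 × 10^-4) = 3.47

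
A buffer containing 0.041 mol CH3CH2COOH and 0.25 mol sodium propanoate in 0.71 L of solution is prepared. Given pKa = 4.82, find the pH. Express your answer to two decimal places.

Using pH = pKa + log([base]/[acid]) with [base]/[acid] = 0.25/0.041:
pH = 4.82 + (+0.785) = 5.61

pH = 5.61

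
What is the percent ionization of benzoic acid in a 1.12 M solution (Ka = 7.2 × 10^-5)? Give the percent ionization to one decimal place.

C6H5COOH ⇌ C6H5COO- + H+; let x = [H+] at equilibrium.
x ≈ √(Ka·C₀) = √(7.2 × 10^-5 × 1.12) = 8.98 × 10^-3 M
% ionization = x/C₀ × 100% = 8.98 × 10^-3/1.12 × 100% = 0.8%

0.8%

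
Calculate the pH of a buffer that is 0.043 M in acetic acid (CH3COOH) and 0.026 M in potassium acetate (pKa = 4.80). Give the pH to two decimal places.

Using pH = pKa + log([base]/[acid]) with [base]/[acid] = 0.026/0.043:
pH = 4.80 + (-0.218) = 4.58

pH = 4.58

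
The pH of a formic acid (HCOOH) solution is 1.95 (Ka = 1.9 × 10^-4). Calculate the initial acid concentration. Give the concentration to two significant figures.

C₀ = 6.7 × 10^-1 M

[H+] = 10^(-1.95) = 1.12 × 10^-2 M = x
Ka = x²/(C₀ − x) ⇒ C₀ = x + x²/Ka
C₀ = 1.12 × 10^-2 + (1.12 × 10^-2)²/(1.9 × 10^-4) = 6.71 × 10^-1 M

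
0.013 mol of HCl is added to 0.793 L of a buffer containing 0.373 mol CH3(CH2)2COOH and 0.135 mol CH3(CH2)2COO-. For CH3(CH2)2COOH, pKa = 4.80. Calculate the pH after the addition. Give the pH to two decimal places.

Added H+ converts CH3(CH2)2COO- to CH3(CH2)2COOH: CH3(CH2)2COOH → 0.386 mol, CH3(CH2)2COO- → 0.122 mol.
pH = pKa + log([A⁻]/[HA]) = 4.80 + log(0.122/0.386) = 4.80 -0.500

pH = 4.30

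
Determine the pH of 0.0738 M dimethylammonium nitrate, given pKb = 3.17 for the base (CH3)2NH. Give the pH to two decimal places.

pH = 5.98

(CH3)2NH2+ is the conjugate acid of the weak base (CH3)2NH.
Kb = 10^(−3.17) = 6.76 × 10^-4
Ka = Kw/Kb = 1.0×10^-14 / 6.76 × 10^-4 = 1.48 × 10^-11
From the ICE table, Ka = x²/(0.0738 − x) = 1.48 × 10^-11.
Since Ka ≪ C₀, x ≈ √(Ka·C₀) = 1.05 × 10^-6 M.
pH = −log[H+] = −log(1.05 × 10^-6) = 5.98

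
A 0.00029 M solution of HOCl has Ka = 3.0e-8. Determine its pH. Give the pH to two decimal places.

HOCl ⇌ OCl- + H+
From the ICE table, Ka = [H+]²/(0.00029 − [H+]) = 3.0 × 10^-8.
Assume [H+] ≪ 0.00029: [H+] ≈ √(3.0 × 10^-8 × 0.00029) = 2.95 × 10^-6 M
([H+]/C₀ = 1% < 5%, so the approximation holds.)
pH = −log(2.95 × 10^-6) = 5.53

pH = 5.53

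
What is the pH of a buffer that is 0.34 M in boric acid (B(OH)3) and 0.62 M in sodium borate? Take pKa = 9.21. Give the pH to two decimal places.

Using pH = pKa + log([base]/[acid]) with [base]/[acid] = 0.62/0.34:
pH = 9.21 + (+0.261) = 9.47

pH = 9.47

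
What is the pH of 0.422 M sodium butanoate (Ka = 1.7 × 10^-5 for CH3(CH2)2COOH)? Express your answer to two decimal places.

CH3(CH2)2COO- is the conjugate base of the weak acid CH3(CH2)2COOH.
Kb = Kw/Ka = 1.0×10^-14 / 1.7 × 10^-5 = 5.88 × 10^-10
Kb = [OH-]²/(0.422 − [OH-]) = 5.88 × 10^-10
Neglecting [OH-] in the denominator: [OH-] = √(5.88 × 10^-10 × 0.422) = 1.58 × 10^-5 M
([OH-]/C₀ = 0.0037% < 5%, so the approximation holds.)
pOH = 4.80, so pH = 14.00 − pOH = 9.20

pH = 9.20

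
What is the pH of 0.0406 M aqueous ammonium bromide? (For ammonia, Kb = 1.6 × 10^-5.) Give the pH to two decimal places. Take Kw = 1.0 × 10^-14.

NH4+ is the conjugate acid of the weak base NH3.
Ka = Kw/Kb = 1.0×10^-14 / 1.6 × 10^-5 = 6.25 × 10^-10
From the ICE table, Ka = x²/(0.0406 − x) = 6.25 × 10^-10.
Neglecting x in the denominator: x = √(6.25 × 10^-10 × 0.0406) = 5.04 × 10^-6 M
Check: 0.012% ionized — well under 5%, approximation valid.
pH = −log(5.04 × 10^-6) = 5.30

pH = 5.30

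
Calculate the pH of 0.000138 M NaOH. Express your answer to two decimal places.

NaOH is a strong base; [OH-] = 0.000138 M.
pOH = -log(0.000138) = 3.86
pH = 14.00 - 3.86 = 10.14

pH = 10.14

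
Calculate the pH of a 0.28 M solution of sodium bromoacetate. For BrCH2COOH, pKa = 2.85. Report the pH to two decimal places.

pH = 8.15

BrCH2COO- is the conjugate base of the weak acid BrCH2COOH.
Ka = 10^(−2.85) = 1.41 × 10^-3
Kb = Kw/Ka = 1.0×10^-14 / 1.41 × 10^-3 = 7.09 × 10^-12
Kb = x²/(0.28 − x) = 7.09 × 10^-12
Neglecting x in the denominator: x = √(7.09 × 10^-12 × 0.28) = 1.41 × 10^-6 M
(x/C₀ = 0.0005% < 5%, so the approximation holds.)
pOH = −log(1.41 × 10^-6) = 5.85; pH = 14.00 − 5.85 = 8.15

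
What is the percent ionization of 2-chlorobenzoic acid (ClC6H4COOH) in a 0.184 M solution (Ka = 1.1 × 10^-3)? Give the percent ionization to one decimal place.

ClC6H4COOH ⇌ ClC6H4COO- + H+; let x = [H+] at equilibrium.
Ka = x²/(C₀ − x); solving the quadratic gives x = 1.37 × 10^-2 M.
Fraction ionized = 1.37 × 10^-2 / 0.184 = 0.0745 → 7.4%

7.4%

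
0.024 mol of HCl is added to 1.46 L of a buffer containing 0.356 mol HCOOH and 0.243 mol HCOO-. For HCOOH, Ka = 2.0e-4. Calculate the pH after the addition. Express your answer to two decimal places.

pH = 3.46

After neutralization: n(HCOOH) = 0.38 mol, n(HCOO-) = 0.219 mol.
pKa = −log(2.0 × 10^-4) = 3.699
pH = pKa + log(n_HCOO-/n_HCOOH) = 3.699 + log(0.219/0.38) = 3.699 + (-0.239)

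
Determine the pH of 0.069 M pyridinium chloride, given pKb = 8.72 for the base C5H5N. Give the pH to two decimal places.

C5H5NH+ is the conjugate acid of the weak base C5H5N.
Kb = 10^(−8.72) = 1.91 × 10^-9
Ka = Kw/Kb = 1.0×10^-14 / 1.91 × 10^-9 = 5.24 × 10^-6
Ka = [H+]²/(0.069 − [H+]) = 5.24 × 10^-6
Assume [H+] ≪ 0.069: [H+] ≈ √(5.24 × 10^-6 × 0.069) = 6.01 × 10^-4 M
Check: 0.87% ionized — well under 5%, approximation valid.
pH = −log(6.01 × 10^-4) = 3.22

pH = 3.22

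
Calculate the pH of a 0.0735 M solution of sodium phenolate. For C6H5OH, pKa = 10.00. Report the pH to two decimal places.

C6H5O- is the conjugate base of the weak acid C6H5OH.
Ka = 10^(−10.00) = 1.00 × 10^-10
Kb = Kw/Ka = 1.0×10^-14 / 1.00 × 10^-10 = 1.00 × 10^-4
From the ICE table, Kb = [OH-]²/(0.0735 − [OH-]) = 1.00 × 10^-4.
Assume [OH-] ≪ 0.0735: [OH-] ≈ √(1.00 × 10^-4 × 0.0735) = 2.71 × 10^-3 M
Check: 3.7% ionized — well under 5%, approximation valid.
pOH = −log(2.71 × 10^-3) = 2.57; pH = 14.00 − 2.57 = 11.43

pH = 11.43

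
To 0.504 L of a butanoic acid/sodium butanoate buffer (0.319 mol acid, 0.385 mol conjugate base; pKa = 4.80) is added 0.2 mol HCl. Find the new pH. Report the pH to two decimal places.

pH = 4.35

Added H+ converts CH3(CH2)2COO- to CH3(CH2)2COOH: CH3(CH2)2COOH → 0.519 mol, CH3(CH2)2COO- → 0.185 mol.
pH = pKa + log([A⁻]/[HA]) = 4.80 + log(0.185/0.519) = 4.80 -0.448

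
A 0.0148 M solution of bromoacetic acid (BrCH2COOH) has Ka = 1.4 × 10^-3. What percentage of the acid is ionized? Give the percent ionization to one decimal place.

BrCH2COOH ⇌ BrCH2COO- + H+; let x = [H+] at equilibrium.
Ka = x²/(C₀ − x); solving the quadratic gives x = 3.91 × 10^-3 M.
Fraction ionized = 3.91 × 10^-3 / 0.0148 = 0.2642 → 26.4%

26.4%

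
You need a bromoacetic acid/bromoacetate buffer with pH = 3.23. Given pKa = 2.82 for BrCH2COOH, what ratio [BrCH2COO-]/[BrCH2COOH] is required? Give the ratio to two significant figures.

pH = pKa + log(r) ⇒ log(r) = 3.23 − 2.82 = +0.41
r = [BrCH2COO-]/[BrCH2COOH] = 10^(+0.41) = 2.57

ratio = 2.6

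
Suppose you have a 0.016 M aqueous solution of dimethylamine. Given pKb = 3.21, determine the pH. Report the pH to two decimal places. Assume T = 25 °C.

(CH3)2NH + H2O ⇌ (CH3)2NH2+ + OH-
Kb = 10^(−3.21) = 6.17 × 10^-4
Kb = [OH-]²/(0.016 − [OH-]) = 6.17 × 10^-4
The 5% rule fails; solving [OH-]² + Kb·[OH-] − Kb·C₀ = 0 exactly:
[OH-] = (−Kb + √(Kb² + 4·Kb·C₀))/2 = 2.85 × 10^-3 M
pOH = 2.55, so pH = 14.00 − pOH = 11.45

pH = 11.45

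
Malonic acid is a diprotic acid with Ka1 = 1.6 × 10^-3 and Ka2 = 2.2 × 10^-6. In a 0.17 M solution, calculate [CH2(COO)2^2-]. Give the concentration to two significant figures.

2.2 × 10^-6 M

First ionization gives [H+] ≈ [CH2(COOH)COO-] = 1.57 × 10^-2 M.
Second step: Ka2 = [H+][CH2(COO)2^2-]/[CH2(COOH)COO-] ≈ [CH2(COO)2^2-] (since [H+] ≈ [CH2(COOH)COO-]).
So [CH2(COO)2^2-] ≈ Ka2.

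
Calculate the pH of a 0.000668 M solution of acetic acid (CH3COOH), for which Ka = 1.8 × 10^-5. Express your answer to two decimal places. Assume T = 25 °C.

pH = 4.00

CH3COOH ⇌ CH3COO- + H+
From the ICE table, Ka = [H+]²/(0.000668 − [H+]) = 1.8 × 10^-5.
The 5% rule fails; solving [H+]² + Ka·[H+] − Ka·C₀ = 0 exactly:
[H+] = [−1.8e-05 + √(1.8e-05² + 4.81e-08)]/2 = 1.01 × 10^-4 M
pH = −log(1.01 × 10^-4) = 4.00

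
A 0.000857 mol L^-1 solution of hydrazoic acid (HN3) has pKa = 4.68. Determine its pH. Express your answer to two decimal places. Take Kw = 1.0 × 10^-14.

HN3 ⇌ N3- + H+
Ka = 10^(−4.68) = 2.09 × 10^-5
From the ICE table, Ka = [H+]²/(0.000857 − [H+]) = 2.09 × 10^-5.
The 5% rule fails; solving [H+]² + Ka·[H+] − Ka·C₀ = 0 exactly:
[H+] = (−Ka + √(Ka² + 4·Ka·C₀))/2 = 1.24 × 10^-4 M
pH = −log[H+] = −log(1.24 × 10^-4) = 3.91

pH = 3.91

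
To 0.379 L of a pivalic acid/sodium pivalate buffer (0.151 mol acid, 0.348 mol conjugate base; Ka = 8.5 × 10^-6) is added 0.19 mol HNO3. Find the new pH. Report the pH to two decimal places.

Added H+ converts (CH3)3CCOO- to (CH3)3CCOOH: (CH3)3CCOOH → 0.341 mol, (CH3)3CCOO- → 0.158 mol.
pKa = −log(8.5 × 10^-6) = 5.071
Henderson–Hasselbalch with mole ratio 0.158/0.341: pH = 5.071 + (-0.334)

pH = 4.74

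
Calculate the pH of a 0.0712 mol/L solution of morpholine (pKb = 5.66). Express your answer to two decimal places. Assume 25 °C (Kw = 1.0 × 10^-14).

C4H8ONH + H2O ⇌ C4H8ONH2+ + OH-
Kb = 10^(−5.66) = 2.19 × 10^-6
From the ICE table, Kb = x²/(0.0712 − x) = 2.19 × 10^-6.
Since Kb ≪ C₀, x ≈ √(Kb·C₀) = 3.95 × 10^-4 M.
(x/C₀ = 0.55% < 5%, so the approximation holds.)
pOH = 3.40, so pH = 14.00 − pOH = 10.60

pH = 10.60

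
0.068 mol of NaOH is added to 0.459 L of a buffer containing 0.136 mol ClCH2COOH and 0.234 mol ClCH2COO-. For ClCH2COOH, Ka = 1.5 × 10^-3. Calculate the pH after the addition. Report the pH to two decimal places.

After neutralization: n(ClCH2COOH) = 0.068 mol, n(ClCH2COO-) = 0.302 mol.
pKa = −log(1.5 × 10^-3) = 2.824
pH = pKa + log([A⁻]/[HA]) = 2.824 + log(0.302/0.068) = 2.824 +0.647

pH = 3.47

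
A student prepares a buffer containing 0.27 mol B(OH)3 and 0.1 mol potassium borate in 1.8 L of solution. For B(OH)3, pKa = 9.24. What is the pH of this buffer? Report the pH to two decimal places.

pH = 8.81

pH = pKa + log([A⁻]/[HA]) = 9.24 + log(0.1/0.27)
pH = 9.24 + (-0.431) = 8.81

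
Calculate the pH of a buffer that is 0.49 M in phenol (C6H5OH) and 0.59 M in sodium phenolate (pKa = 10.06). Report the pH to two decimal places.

Using pH = pKa + log([base]/[acid]) with [base]/[acid] = 0.59/0.49:
pH = 10.06 + (+0.081) = 10.14

pH = 10.14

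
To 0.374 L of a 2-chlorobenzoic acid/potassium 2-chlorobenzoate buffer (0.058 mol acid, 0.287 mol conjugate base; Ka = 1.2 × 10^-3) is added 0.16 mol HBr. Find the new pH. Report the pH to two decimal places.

pH = 2.69

After neutralization: n(ClC6H4COOH) = 0.218 mol, n(ClC6H4COO-) = 0.127 mol.
pKa = −log(1.2 × 10^-3) = 2.921
pH = pKa + log([A⁻]/[HA]) = 2.921 + log(0.127/0.218) = 2.921 -0.235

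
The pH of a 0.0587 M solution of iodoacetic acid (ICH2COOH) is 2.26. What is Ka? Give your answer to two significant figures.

[H+] = 10^(-2.26) = 5.50 × 10^-3 M
At equilibrium [HA] = 0.0587 − 5.50 × 10^-3 = 5.32 × 10^-2 M
Ka = [H+][A-]/[HA] = (5.50 × 10^-3)² / 5.32 × 10^-2 = 5.7 × 10^-4

Ka = 5.7 × 10^-4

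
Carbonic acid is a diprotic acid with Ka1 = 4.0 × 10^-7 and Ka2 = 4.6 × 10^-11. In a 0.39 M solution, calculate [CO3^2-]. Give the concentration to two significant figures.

First ionization gives [H+] ≈ [HCO3-] = 3.95 × 10^-4 M.
Second step: Ka2 = [H+][CO3^2-]/[HCO3-] ≈ [CO3^2-] (since [H+] ≈ [HCO3-]).
So [CO3^2-] ≈ Ka2.

4.6 × 10^-11 M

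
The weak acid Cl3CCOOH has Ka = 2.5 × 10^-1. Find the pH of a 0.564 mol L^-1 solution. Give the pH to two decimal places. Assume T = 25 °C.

pH = 0.57

Cl3CCOOH ⇌ Cl3CCOO- + H+
From the ICE table, Ka = [H+]²/(0.564 − [H+]) = 2.5 × 10^-1.
The 5% rule fails; solving [H+]² + Ka·[H+] − Ka·C₀ = 0 exactly:
[H+] = [−0.25 + √(0.25² + 0.564)]/2 = 2.71 × 10^-1 M
pH = −log[H+] = −log(2.71 × 10^-1) = 0.57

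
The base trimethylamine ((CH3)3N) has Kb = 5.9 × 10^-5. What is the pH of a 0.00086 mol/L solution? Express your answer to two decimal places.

pH = 10.30

(CH3)3N + H2O ⇌ (CH3)3NH+ + OH-
Kb = [OH-]²/(0.00086 − [OH-]) = 5.9 × 10^-5
The 5% rule fails; solving [OH-]² + Kb·[OH-] − Kb·C₀ = 0 exactly:
[OH-] = [−5.9e-05 + √(5.9e-05² + 2.03e-07)]/2 = 1.98 × 10^-4 M
pOH = −log(1.98 × 10^-4) = 3.70; pH = 14.00 − 3.70 = 10.30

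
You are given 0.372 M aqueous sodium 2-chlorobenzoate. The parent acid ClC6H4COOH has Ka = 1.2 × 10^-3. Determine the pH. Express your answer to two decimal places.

ClC6H4COO- is the conjugate base of the weak acid ClC6H4COOH.
Kb = Kw/Ka = 1.0×10^-14 / 1.2 × 10^-3 = 8.33 × 10^-12
Kb = [OH-]²/(0.372 − [OH-]) = 8.33 × 10^-12
Assume [OH-] ≪ 0.372: [OH-] ≈ √(8.33 × 10^-12 × 0.372) = 1.76 × 10^-6 M
Check: 0.00047% ionized — well under 5%, approximation valid.
pOH = −log(1.76 × 10^-6) = 5.75; pH = 14.00 − 5.75 = 8.25

pH = 8.25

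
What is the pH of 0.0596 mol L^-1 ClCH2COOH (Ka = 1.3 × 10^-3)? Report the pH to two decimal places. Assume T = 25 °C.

pH = 2.09

ClCH2COOH ⇌ ClCH2COO- + H+
Ka = x²/(0.0596 − x) = 1.3 × 10^-3
The 5% rule fails; solving x² + Ka·x − Ka·C₀ = 0 exactly:
x = (−Ka + √(Ka² + 4·Ka·C₀))/2 = 8.18 × 10^-3 M
pH = −log[H+] = −log(8.18 × 10^-3) = 2.09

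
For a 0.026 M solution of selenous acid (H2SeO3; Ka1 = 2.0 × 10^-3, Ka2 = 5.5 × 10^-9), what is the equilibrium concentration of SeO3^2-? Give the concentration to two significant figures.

First ionization gives [H+] ≈ [HSeO3-] = 6.28 × 10^-3 M.
Second step: Ka2 = [H+][SeO3^2-]/[HSeO3-] ≈ [SeO3^2-] (since [H+] ≈ [HSeO3-]).
So [SeO3^2-] ≈ Ka2.

5.5 × 10^-9 M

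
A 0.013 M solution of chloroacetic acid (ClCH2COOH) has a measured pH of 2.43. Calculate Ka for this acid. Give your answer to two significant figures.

[H+] = 10^(-2.43) = 3.72 × 10^-3 M
At equilibrium [HA] = 0.013 − 3.72 × 10^-3 = 9.28 × 10^-3 M
Ka = [H+][A-]/[HA] = (3.72 × 10^-3)² / 9.28 × 10^-3 = 1.5 × 10^-3

Ka = 1.5 × 10^-3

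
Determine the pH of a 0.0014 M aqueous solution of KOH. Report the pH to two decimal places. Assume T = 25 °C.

KOH is a strong base; [OH-] = 0.0014 M.
pOH = -log(0.0014) = 2.85
pH = 14.00 - 2.85 = 11.15

pH = 11.15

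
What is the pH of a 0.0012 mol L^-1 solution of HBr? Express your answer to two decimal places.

pH = 2.92

HBr is a strong acid and dissociates completely, so [H+] = 0.0012 M.
pH = -log(0.0012) = 2.92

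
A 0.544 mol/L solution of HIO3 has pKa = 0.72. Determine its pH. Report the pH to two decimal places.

pH = 0.62

HIO3 ⇌ IO3- + H+
Ka = 10^(−0.72) = 1.91 × 10^-1
From the ICE table, Ka = [H+]²/(0.544 − [H+]) = 1.91 × 10^-1.
[H+] is not negligible relative to C₀; solve [H+]² + 0.191·[H+] − 0.104 = 0.
[H+] = (−Ka + √(Ka² + 4·Ka·C₀))/2 = 2.41 × 10^-1 M
pH = −log(2.41 × 10^-1) = 0.62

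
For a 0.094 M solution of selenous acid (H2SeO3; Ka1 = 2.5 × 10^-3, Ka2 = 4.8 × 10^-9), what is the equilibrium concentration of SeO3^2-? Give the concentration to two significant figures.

First ionization gives [H+] ≈ [HSeO3-] = 1.41 × 10^-2 M.
Second step: Ka2 = [H+][SeO3^2-]/[HSeO3-] ≈ [SeO3^2-] (since [H+] ≈ [HSeO3-]).
So [SeO3^2-] ≈ Ka2.

4.8 × 10^-9 M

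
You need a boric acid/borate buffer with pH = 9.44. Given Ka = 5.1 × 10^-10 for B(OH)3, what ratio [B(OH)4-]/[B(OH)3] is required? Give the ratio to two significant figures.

ratio = 1.4

pKa = -log(5.1 × 10^-10) = 9.292
pH = pKa + log(r) ⇒ log(r) = 9.44 − 9.292 = +0.148
r = [B(OH)4-]/[B(OH)3] = 10^(+0.148) = 1.41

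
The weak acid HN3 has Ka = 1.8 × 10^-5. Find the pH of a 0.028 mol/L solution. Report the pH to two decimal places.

pH = 3.15

HN3 ⇌ N3- + H+
Ka = [H+]²/(0.028 − [H+]) = 1.8 × 10^-5
Assume [H+] ≪ 0.028: [H+] ≈ √(1.8 × 10^-5 × 0.028) = 7.10 × 10^-4 M
Check: 2.5% ionized — well under 5%, approximation valid.
pH = −log(7.10 × 10^-4) = 3.15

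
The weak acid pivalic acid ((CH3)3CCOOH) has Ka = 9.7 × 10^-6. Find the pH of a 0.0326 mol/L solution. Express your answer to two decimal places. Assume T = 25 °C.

pH = 3.25

(CH3)3CCOOH ⇌ (CH3)3CCOO- + H+
From the ICE table, Ka = x²/(0.0326 − x) = 9.7 × 10^-6.
Assume x ≪ 0.0326: x ≈ √(9.7 × 10^-6 × 0.0326) = 5.62 × 10^-4 M
(x/C₀ = 1.7% < 5%, so the approximation holds.)
pH = −log[H+] = −log(5.62 × 10^-4) = 3.25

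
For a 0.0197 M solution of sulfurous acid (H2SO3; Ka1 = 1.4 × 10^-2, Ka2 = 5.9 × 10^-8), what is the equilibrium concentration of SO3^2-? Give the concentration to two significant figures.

5.9 × 10^-8 M

First ionization gives [H+] ≈ [HSO3-] = 1.10 × 10^-2 M.
Second step: Ka2 = [H+][SO3^2-]/[HSO3-] ≈ [SO3^2-] (since [H+] ≈ [HSO3-]).
So [SO3^2-] ≈ Ka2.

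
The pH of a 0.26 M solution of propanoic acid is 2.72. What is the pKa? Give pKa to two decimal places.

pKa = 4.85

[H+] = 10^(-2.72) = 1.91 × 10^-3 M
At equilibrium [HA] = 0.26 − 1.91 × 10^-3 = 2.58 × 10^-1 M
Ka = [H+][A-]/[HA] = (1.91 × 10^-3)² / 2.58 × 10^-1 = 1.41 × 10^-5
pKa = -log(1.41 × 10^-5) = 4.85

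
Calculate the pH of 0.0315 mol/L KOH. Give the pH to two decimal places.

KOH is a strong base; [OH-] = 0.0315 M.
pOH = -log(0.0315) = 1.50
pH = 14.00 - 1.50 = 12.50

pH = 12.50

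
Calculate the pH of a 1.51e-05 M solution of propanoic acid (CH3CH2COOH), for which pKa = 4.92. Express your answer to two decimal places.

pH = 5.06

CH3CH2COOH ⇌ CH3CH2COO- + H+
Ka = 10^(−4.92) = 1.20 × 10^-5
From the ICE table, Ka = [H+]²/(1.51e-05 − [H+]) = 1.20 × 10^-5.
The 5% rule fails; solving [H+]² + Ka·[H+] − Ka·C₀ = 0 exactly:
[H+] = [−1.2e-05 + √(1.2e-05² + 7.25e-10)]/2 = 8.74 × 10^-6 M
pH = −log(8.74 × 10^-6) = 5.06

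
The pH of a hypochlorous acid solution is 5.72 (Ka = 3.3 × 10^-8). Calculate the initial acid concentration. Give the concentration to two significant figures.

[H+] = 10^(-5.72) = 1.91 × 10^-6 M = x
Ka = x²/(C₀ − x) ⇒ C₀ = x + x²/Ka
C₀ = 1.91 × 10^-6 + (1.91 × 10^-6)²/(3.3 × 10^-8) = 1.12 × 10^-4 M

C₀ = 1.1 × 10^-4 M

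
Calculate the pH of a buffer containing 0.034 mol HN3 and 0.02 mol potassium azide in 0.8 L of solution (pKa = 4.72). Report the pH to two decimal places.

pH = 4.49

Using pH = pKa + log([base]/[acid]) with [base]/[acid] = 0.02/0.034:
pH = 4.72 + (-0.230) = 4.49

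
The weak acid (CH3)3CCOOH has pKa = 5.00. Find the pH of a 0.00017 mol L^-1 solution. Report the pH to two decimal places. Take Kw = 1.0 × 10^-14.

pH = 4.44

(CH3)3CCOOH ⇌ (CH3)3CCOO- + H+
Ka = 10^(−5.00) = 1.00 × 10^-5
Let x = [H+] at equilibrium. Ka = x²/(0.00017 − x).
x is not negligible relative to C₀; solve x² + 1e-05·x − 1.7e-09 = 0.
x = [−1e-05 + √(1e-05² + 6.8e-09)]/2 = 3.65 × 10^-5 M
pH = −log[H+] = −log(3.65 × 10^-5) = 4.44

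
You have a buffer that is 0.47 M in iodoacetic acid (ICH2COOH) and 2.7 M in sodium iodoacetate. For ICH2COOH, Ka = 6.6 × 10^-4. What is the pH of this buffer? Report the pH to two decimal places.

pKa = −log(6.6 × 10^-4) = 3.180
pH = pKa + log([A⁻]/[HA]) = 3.180 + log(2.7/0.47)
pH = 3.180 + (+0.759) = 3.94

pH = 3.94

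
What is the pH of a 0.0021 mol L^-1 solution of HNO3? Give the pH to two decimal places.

HNO3 is a strong acid and dissociates completely, so [H+] = 0.0021 M.
pH = -log(0.0021) = 2.68

pH = 2.68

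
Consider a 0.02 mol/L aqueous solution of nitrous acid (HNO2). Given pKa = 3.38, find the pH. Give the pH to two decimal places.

HNO2 ⇌ NO2- + H+
Ka = 10^(−3.38) = 4.17 × 10^-4
From the ICE table, Ka = [H+]²/(0.02 − [H+]) = 4.17 × 10^-4.
Here C₀/Ka ≈ 48, so the small-[H+] approximation fails. Use the quadratic:
[H+] = (−Ka + √(Ka² + 4·Ka·C₀))/2 = 2.69 × 10^-3 M
pH = −log[H+] = −log(2.69 × 10^-3) = 2.57

pH = 2.57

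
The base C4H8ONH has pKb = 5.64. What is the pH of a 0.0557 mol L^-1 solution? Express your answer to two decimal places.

C4H8ONH + H2O ⇌ C4H8ONH2+ + OH-
Kb = 10^(−5.64) = 2.29 × 10^-6
Kb = [OH-]²/(0.0557 − [OH-]) = 2.29 × 10^-6
Since Kb ≪ C₀, [OH-] ≈ √(Kb·C₀) = 3.57 × 10^-4 M.
pOH = 3.45, so pH = 14.00 − pOH = 10.55

pH = 10.55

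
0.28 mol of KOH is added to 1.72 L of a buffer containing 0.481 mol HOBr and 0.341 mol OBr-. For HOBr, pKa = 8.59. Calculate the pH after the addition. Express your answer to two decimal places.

pH = 9.08

After neutralization: n(HOBr) = 0.201 mol, n(OBr-) = 0.621 mol.
pH = pKa + log([A⁻]/[HA]) = 8.59 + log(0.621/0.201) = 8.59 +0.490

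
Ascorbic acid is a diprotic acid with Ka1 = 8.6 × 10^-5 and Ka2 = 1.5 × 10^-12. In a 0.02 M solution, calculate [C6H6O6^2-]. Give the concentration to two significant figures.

First ionization gives [H+] ≈ [HC6H6O6-] = 1.27 × 10^-3 M.
Second step: Ka2 = [H+][C6H6O6^2-]/[HC6H6O6-] ≈ [C6H6O6^2-] (since [H+] ≈ [HC6H6O6-]).
So [C6H6O6^2-] ≈ Ka2.

1.5 × 10^-12 M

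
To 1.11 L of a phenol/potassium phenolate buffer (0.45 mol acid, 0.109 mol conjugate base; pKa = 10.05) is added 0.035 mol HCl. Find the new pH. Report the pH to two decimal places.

pH = 9.23

Added H+ converts C6H5O- to C6H5OH: C6H5OH → 0.485 mol, C6H5O- → 0.074 mol.
Henderson–Hasselbalch with mole ratio 0.074/0.485: pH = 10.05 + (-0.817)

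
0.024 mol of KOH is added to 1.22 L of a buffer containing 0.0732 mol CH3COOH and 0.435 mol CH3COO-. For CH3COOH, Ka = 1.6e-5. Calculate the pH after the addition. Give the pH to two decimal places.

After neutralization: n(CH3COOH) = 0.0492 mol, n(CH3COO-) = 0.459 mol.
pKa = −log(1.6 × 10^-5) = 4.796
pH = pKa + log([A⁻]/[HA]) = 4.796 + log(0.459/0.0492) = 4.796 +0.970

pH = 5.77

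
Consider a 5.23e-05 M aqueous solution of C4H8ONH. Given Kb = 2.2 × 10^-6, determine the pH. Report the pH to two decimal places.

pH = 8.99

C4H8ONH + H2O ⇌ C4H8ONH2+ + OH-
From the ICE table, Kb = [OH-]²/(5.23e-05 − [OH-]) = 2.2 × 10^-6.
The 5% rule fails; solving [OH-]² + Kb·[OH-] − Kb·C₀ = 0 exactly:
[OH-] = (−Kb + √(Kb² + 4·Kb·C₀))/2 = 9.68 × 10^-6 M
pOH = 5.01, so pH = 14.00 − pOH = 8.99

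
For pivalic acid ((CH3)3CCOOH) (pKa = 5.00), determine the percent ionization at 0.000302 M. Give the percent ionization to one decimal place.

16.6%

(CH3)3CCOOH ⇌ (CH3)3CCOO- + H+; let x = [H+] at equilibrium.
Ka = 10^(−5.00) = 1.00 × 10^-5
Solve x² + 1e-05x − 3.02e-09 = 0 → x = 5.02 × 10^-5 M
% ionization = x/C₀ × 100% = 5.02 × 10^-5/0.000302 × 100% = 16.6%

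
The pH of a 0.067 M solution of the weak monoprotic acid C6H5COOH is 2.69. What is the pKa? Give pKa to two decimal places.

pKa = 4.19

[H+] = 10^(-2.69) = 2.04 × 10^-3 M
At equilibrium [HA] = 0.067 − 2.04 × 10^-3 = 6.50 × 10^-2 M
Ka = [H+][A-]/[HA] = (2.04 × 10^-3)² / 6.50 × 10^-2 = 6.40 × 10^-5
pKa = -log(6.40 × 10^-5) = 4.19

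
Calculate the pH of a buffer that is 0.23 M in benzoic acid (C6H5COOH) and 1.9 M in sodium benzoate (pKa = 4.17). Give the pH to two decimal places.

Using pH = pKa + log([base]/[acid]) with [base]/[acid] = 1.9/0.23:
pH = 4.17 + (+0.917) = 5.09

pH = 5.09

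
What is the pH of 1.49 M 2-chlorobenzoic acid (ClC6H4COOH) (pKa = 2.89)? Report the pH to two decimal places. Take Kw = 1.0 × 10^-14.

pH = 1.36

ClC6H4COOH ⇌ ClC6H4COO- + H+
Ka = 10^(−2.89) = 1.29 × 10^-3
Ka = [H+]²/(1.49 − [H+]) = 1.29 × 10^-3
Neglecting [H+] in the denominator: [H+] = √(1.29 × 10^-3 × 1.49) = 4.38 × 10^-2 M
pH = −log[H+] = −log(4.38 × 10^-2) = 1.36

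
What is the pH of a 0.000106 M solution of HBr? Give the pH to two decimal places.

HBr is a strong acid and dissociates completely, so [H+] = 0.000106 M.
pH = -log(0.000106) = 3.97

pH = 3.97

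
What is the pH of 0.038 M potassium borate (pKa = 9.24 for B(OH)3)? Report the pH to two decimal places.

B(OH)4- is the conjugate base of the weak acid B(OH)3.
Ka = 10^(−9.24) = 5.75 × 10^-10
Kb = Kw/Ka = 1.0×10^-14 / 5.75 × 10^-10 = 1.74 × 10^-5
From the ICE table, Kb = x²/(0.038 − x) = 1.74 × 10^-5.
Assume x ≪ 0.038: x ≈ √(1.74 × 10^-5 × 0.038) = 8.13 × 10^-4 M
(x/C₀ = 2.1% < 5%, so the approximation holds.)
pOH = −log(8.13 × 10^-4) = 3.09; pH = 14.00 − 3.09 = 10.91

pH = 10.91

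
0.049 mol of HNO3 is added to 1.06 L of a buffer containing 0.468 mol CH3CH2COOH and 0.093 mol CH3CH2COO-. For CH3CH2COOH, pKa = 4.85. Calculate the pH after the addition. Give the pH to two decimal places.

Added H+ converts CH3CH2COO- to CH3CH2COOH: CH3CH2COOH → 0.517 mol, CH3CH2COO- → 0.044 mol.
pH = pKa + log([A⁻]/[HA]) = 4.85 + log(0.044/0.517) = 4.85 -1.070

pH = 3.78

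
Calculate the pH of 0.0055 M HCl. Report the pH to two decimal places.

pH = 2.26

HCl is a strong acid and dissociates completely, so [H+] = 0.0055 M.
pH = -log(0.0055) = 2.26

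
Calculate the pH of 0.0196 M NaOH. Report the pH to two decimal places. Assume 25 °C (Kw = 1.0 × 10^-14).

NaOH is a strong base; [OH-] = 0.0196 M.
pOH = -log(0.0196) = 1.71
pH = 14.00 - 1.71 = 12.29

pH = 12.29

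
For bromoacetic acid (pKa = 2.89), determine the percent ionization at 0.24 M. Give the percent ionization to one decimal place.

BrCH2COOH ⇌ BrCH2COO- + H+; let x = [H+] at equilibrium.
Ka = 10^(−2.89) = 1.29 × 10^-3
Solve x² + 0.00129x − 0.00031 = 0 → x = 1.70 × 10^-2 M
Fraction ionized = 1.70 × 10^-2 / 0.24 = 0.0708 → 7.1%

7.1%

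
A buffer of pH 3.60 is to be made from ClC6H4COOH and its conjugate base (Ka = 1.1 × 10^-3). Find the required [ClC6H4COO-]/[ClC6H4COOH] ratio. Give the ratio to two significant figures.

pKa = -log(1.1 × 10^-3) = 2.959
pH = pKa + log(r) ⇒ log(r) = 3.60 − 2.959 = +0.641
r = [ClC6H4COO-]/[ClC6H4COOH] = 10^(+0.641) = 4.38

ratio = 4.4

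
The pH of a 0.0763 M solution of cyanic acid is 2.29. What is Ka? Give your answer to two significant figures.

Ka = 3.7 × 10^-4

[H+] = 10^(-2.29) = 5.13 × 10^-3 M
At equilibrium [HA] = 0.0763 − 5.13 × 10^-3 = 7.12 × 10^-2 M
Ka = [H+][A-]/[HA] = (5.13 × 10^-3)² / 7.12 × 10^-2 = 3.7 × 10^-4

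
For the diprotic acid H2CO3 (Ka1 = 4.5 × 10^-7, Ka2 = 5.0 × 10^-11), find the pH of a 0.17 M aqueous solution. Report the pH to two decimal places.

pH = 3.56

Since Ka1 ≫ Ka2, the first ionization dominates [H+].
Ka1 = x²/(0.17 − x) = 4.5 × 10^-7
x ≈ √(4.5 × 10^-7 × 0.17) = 2.77 × 10^-4 M
pH = −log(2.77 × 10^-4) = 3.56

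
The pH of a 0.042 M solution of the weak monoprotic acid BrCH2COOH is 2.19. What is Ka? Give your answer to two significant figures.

Ka = 1.2 × 10^-3

[H+] = 10^(-2.19) = 6.46 × 10^-3 M
At equilibrium [HA] = 0.042 − 6.46 × 10^-3 = 3.55 × 10^-2 M
Ka = [H+][A-]/[HA] = (6.46 × 10^-3)² / 3.55 × 10^-2 = 1.2 × 10^-3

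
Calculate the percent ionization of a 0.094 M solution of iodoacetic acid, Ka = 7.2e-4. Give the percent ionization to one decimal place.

8.4%

ICH2COOH ⇌ ICH2COO- + H+; let x = [H+] at equilibrium.
Ka = x²/(C₀ − x); solving the quadratic gives x = 7.87 × 10^-3 M.
% ionization = x/C₀ × 100% = 7.87 × 10^-3/0.094 × 100% = 8.4%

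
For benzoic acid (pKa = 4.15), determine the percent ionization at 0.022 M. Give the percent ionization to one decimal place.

5.5%

C6H5COOH ⇌ C6H5COO- + H+; let x = [H+] at equilibrium.
Ka = 10^(−4.15) = 7.08 × 10^-5
Ka = x²/(C₀ − x); solving the quadratic gives x = 1.21 × 10^-3 M.
% ionization = x/C₀ × 100% = 1.21 × 10^-3/0.022 × 100% = 5.5%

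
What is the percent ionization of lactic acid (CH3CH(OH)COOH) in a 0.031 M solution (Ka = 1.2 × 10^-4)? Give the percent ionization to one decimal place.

CH3CH(OH)COOH ⇌ CH3CH(OH)COO- + H+; let x = [H+] at equilibrium.
Solve x² + 0.00012x − 3.72e-06 = 0 → x = 1.87 × 10^-3 M
% ionization = x/C₀ × 100% = 1.87 × 10^-3/0.031 × 100% = 6.0%

6.0%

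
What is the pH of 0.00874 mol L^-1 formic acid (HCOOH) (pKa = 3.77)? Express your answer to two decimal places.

HCOOH ⇌ HCOO- + H+
Ka = 10^(−3.77) = 1.70 × 10^-4
From the ICE table, Ka = [H+]²/(0.00874 − [H+]) = 1.70 × 10^-4.
The 5% rule fails; solving [H+]² + Ka·[H+] − Ka·C₀ = 0 exactly:
[H+] = (−Ka + √(Ka² + 4·Ka·C₀))/2 = 1.14 × 10^-3 M
pH = −log(1.14 × 10^-3) = 2.94

pH = 2.94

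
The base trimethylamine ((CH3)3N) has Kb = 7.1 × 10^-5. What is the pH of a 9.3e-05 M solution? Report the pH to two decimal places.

pH = 9.73

(CH3)3N + H2O ⇌ (CH3)3NH+ + OH-
Kb = x²/(9.3e-05 − x) = 7.1 × 10^-5
The 5% rule fails; solving x² + Kb·x − Kb·C₀ = 0 exactly:
x = [−7.1e-05 + √(7.1e-05² + 2.64e-08)]/2 = 5.32 × 10^-5 M
pOH = 4.27, so pH = 14.00 − pOH = 9.73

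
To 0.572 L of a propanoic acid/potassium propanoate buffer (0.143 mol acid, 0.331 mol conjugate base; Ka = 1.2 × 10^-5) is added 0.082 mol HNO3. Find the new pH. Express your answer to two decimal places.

pH = 4.96

After neutralization: n(CH3CH2COOH) = 0.225 mol, n(CH3CH2COO-) = 0.249 mol.
pKa = −log(1.2 × 10^-5) = 4.921
pH = pKa + log([A⁻]/[HA]) = 4.921 + log(0.249/0.225) = 4.921 +0.044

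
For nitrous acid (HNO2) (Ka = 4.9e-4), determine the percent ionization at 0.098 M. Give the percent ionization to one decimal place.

HNO2 ⇌ NO2- + H+; let x = [H+] at equilibrium.
Solve x² + 0.00049x − 4.8e-05 = 0 → x = 6.69 × 10^-3 M
% ionization = x/C₀ × 100% = 6.69 × 10^-3/0.098 × 100% = 6.8%

6.8%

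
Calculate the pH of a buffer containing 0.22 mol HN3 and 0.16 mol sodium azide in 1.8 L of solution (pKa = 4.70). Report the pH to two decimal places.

pH = 4.56

pH = pKa + log([A⁻]/[HA]) = 4.70 + log(0.16/0.22)
pH = 4.70 + (-0.138) = 4.56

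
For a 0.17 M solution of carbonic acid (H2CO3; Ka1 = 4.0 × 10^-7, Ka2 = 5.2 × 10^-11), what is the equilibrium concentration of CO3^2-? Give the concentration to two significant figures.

First ionization gives [H+] ≈ [HCO3-] = 2.61 × 10^-4 M.
Second step: Ka2 = [H+][CO3^2-]/[HCO3-] ≈ [CO3^2-] (since [H+] ≈ [HCO3-]).
So [CO3^2-] ≈ Ka2.

5.2 × 10^-11 M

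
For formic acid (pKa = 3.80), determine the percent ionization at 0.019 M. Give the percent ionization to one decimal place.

HCOOH ⇌ HCOO- + H+; let x = [H+] at equilibrium.
Ka = 10^(−3.80) = 1.58 × 10^-4
Solve x² + 0.000158x − 3e-06 = 0 → x = 1.66 × 10^-3 M
% ionization = x/C₀ × 100% = 1.66 × 10^-3/0.019 × 100% = 8.7%

8.7%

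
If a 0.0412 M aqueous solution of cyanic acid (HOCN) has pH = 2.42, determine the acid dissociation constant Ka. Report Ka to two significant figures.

[H+] = 10^(-2.42) = 3.80 × 10^-3 M
At equilibrium [HA] = 0.0412 − 3.80 × 10^-3 = 3.74 × 10^-2 M
Ka = [H+][A-]/[HA] = (3.80 × 10^-3)² / 3.74 × 10^-2 = 3.9 × 10^-4

Ka = 3.9 × 10^-4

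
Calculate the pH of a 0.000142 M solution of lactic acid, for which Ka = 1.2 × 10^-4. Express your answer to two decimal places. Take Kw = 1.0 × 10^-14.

pH = 4.08

CH3CH(OH)COOH ⇌ CH3CH(OH)COO- + H+
From the ICE table, Ka = [H+]²/(0.000142 − [H+]) = 1.2 × 10^-4.
[H+] is not negligible relative to C₀; solve [H+]² + 0.00012·[H+] − 1.7e-08 = 0.
[H+] = [−0.00012 + √(0.00012² + 6.82e-08)]/2 = 8.37 × 10^-5 M
pH = −log(8.37 × 10^-5) = 4.08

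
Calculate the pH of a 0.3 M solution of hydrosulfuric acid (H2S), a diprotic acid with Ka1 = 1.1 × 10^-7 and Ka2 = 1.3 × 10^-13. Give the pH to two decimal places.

Ka1 ≫ Ka2, so treat the first dissociation as the only significant source of H+.
Ka1 = x²/(0.3 − x) = 1.1 × 10^-7
x ≈ √(1.1 × 10^-7 × 0.3) = 1.82 × 10^-4 M
pH = −log(1.82 × 10^-4) = 3.74

pH = 3.74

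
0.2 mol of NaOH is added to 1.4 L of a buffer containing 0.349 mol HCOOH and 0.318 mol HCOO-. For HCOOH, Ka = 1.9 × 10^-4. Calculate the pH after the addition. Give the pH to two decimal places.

pH = 4.26

OH- converts HCOOH to HCOO-: HCOOH → 0.149 mol, HCOO- → 0.518 mol.
pKa = −log(1.9 × 10^-4) = 3.721
Henderson–Hasselbalch with mole ratio 0.518/0.149: pH = 3.721 + (+0.541)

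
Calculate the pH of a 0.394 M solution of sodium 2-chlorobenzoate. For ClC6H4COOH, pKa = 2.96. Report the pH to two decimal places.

pH = 8.28

ClC6H4COO- is the conjugate base of the weak acid ClC6H4COOH.
Ka = 10^(−2.96) = 1.10 × 10^-3
Kb = Kw/Ka = 1.0×10^-14 / 1.10 × 10^-3 = 9.09 × 10^-12
Kb = [OH-]²/(0.394 − [OH-]) = 9.09 × 10^-12
Neglecting [OH-] in the denominator: [OH-] = √(9.09 × 10^-12 × 0.394) = 1.89 × 10^-6 M
pOH = 5.72, so pH = 14.00 − pOH = 8.28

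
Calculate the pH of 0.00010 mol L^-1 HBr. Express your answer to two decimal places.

pH = 4.00

HBr is a strong acid and dissociates completely, so [H+] = 0.00010 M.
pH = -log(0.0001) = 4.00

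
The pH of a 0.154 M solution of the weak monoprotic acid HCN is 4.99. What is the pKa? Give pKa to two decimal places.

pKa = 9.17

[H+] = 10^(-4.99) = 1.02 × 10^-5 M
At equilibrium [HA] = 0.154 − 1.02 × 10^-5 = 1.54 × 10^-1 M
Ka = [H+][A-]/[HA] = (1.02 × 10^-5)² / 1.54 × 10^-1 = 6.76 × 10^-10
pKa = -log(6.76 × 10^-10) = 9.17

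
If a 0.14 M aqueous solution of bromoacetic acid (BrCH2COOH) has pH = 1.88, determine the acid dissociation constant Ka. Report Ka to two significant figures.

Ka = 1.4 × 10^-3

[H+] = 10^(-1.88) = 1.32 × 10^-2 M
At equilibrium [HA] = 0.14 − 1.32 × 10^-2 = 1.27 × 10^-1 M
Ka = [H+][A-]/[HA] = (1.32 × 10^-2)² / 1.27 × 10^-1 = 1.4 × 10^-3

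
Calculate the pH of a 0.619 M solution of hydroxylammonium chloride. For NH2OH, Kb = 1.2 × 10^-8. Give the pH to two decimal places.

pH = 3.14

NH3OH+ is the conjugate acid of the weak base NH2OH.
Ka = Kw/Kb = 1.0×10^-14 / 1.2 × 10^-8 = 8.33 × 10^-7
From the ICE table, Ka = x²/(0.619 − x) = 8.33 × 10^-7.
Since Ka ≪ C₀, x ≈ √(Ka·C₀) = 7.18 × 10^-4 M.
pH = −log(7.18 × 10^-4) = 3.14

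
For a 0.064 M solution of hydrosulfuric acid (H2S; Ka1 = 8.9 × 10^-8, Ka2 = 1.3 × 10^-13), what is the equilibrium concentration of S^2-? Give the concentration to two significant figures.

1.3 × 10^-13 M

First ionization gives [H+] ≈ [HS-] = 7.55 × 10^-5 M.
Second step: Ka2 = [H+][S^2-]/[HS-] ≈ [S^2-] (since [H+] ≈ [HS-]).
So [S^2-] ≈ Ka2.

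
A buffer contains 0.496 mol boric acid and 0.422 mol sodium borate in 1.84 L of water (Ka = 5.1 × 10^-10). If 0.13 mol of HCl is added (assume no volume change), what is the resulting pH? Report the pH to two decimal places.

Added H+ converts B(OH)4- to B(OH)3: B(OH)3 → 0.626 mol, B(OH)4- → 0.292 mol.
pKa = −log(5.1 × 10^-10) = 9.292
pH = pKa + log([A⁻]/[HA]) = 9.292 + log(0.292/0.626) = 9.292 -0.331

pH = 8.96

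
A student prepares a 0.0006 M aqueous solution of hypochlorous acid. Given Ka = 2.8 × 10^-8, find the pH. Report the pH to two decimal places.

pH = 5.39

HOCl ⇌ OCl- + H+
From the ICE table, Ka = x²/(0.0006 − x) = 2.8 × 10^-8.
Neglecting x in the denominator: x = √(2.8 × 10^-8 × 0.0006) = 4.10 × 10^-6 M
pH = −log(4.10 × 10^-6) = 5.39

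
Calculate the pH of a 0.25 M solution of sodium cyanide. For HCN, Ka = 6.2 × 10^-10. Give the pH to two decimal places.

CN- is the conjugate base of the weak acid HCN.
Kb = Kw/Ka = 1.0×10^-14 / 6.2 × 10^-10 = 1.61 × 10^-5
From the ICE table, Kb = [OH-]²/(0.25 − [OH-]) = 1.61 × 10^-5.
Neglecting [OH-] in the denominator: [OH-] = √(1.61 × 10^-5 × 0.25) = 2.01 × 10^-3 M
pOH = −log(2.01 × 10^-3) = 2.70; pH = 14.00 − 2.70 = 11.30

pH = 11.30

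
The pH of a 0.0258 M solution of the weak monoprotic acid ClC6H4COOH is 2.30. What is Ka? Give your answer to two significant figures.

Ka = 1.2 × 10^-3

[H+] = 10^(-2.30) = 5.01 × 10^-3 M
At equilibrium [HA] = 0.0258 − 5.01 × 10^-3 = 2.08 × 10^-2 M
Ka = [H+][A-]/[HA] = (5.01 × 10^-3)² / 2.08 × 10^-2 = 1.2 × 10^-3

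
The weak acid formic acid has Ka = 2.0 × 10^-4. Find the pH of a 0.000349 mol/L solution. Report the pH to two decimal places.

pH = 3.74

HCOOH ⇌ HCOO- + H+
From the ICE table, Ka = x²/(0.000349 − x) = 2.0 × 10^-4.
x is not negligible relative to C₀; solve x² + 0.0002·x − 6.98e-08 = 0.
x = (−Ka + √(Ka² + 4·Ka·C₀))/2 = 1.82 × 10^-4 M
pH = −log(1.82 × 10^-4) = 3.74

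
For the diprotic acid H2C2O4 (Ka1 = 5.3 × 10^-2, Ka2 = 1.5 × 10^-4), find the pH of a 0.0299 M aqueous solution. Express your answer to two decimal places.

Since Ka1 ≫ Ka2, the first ionization dominates [H+].
Ka1 = x²/(0.0299 − x) = 5.3 × 10^-2
Solving the quadratic: x = (−Ka1 + √(Ka1² + 4·Ka1·C₀))/2 = 2.13 × 10^-2 M
pH = −log(2.13 × 10^-2) = 1.67

pH = 1.67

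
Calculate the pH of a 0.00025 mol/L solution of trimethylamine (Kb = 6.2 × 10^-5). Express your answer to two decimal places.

pH = 9.99

(CH3)3N + H2O ⇌ (CH3)3NH+ + OH-
From the ICE table, Kb = x²/(0.00025 − x) = 6.2 × 10^-5.
x is not negligible relative to C₀; solve x² + 6.2e-05·x − 1.55e-08 = 0.
x = [−6.2e-05 + √(6.2e-05² + 6.2e-08)]/2 = 9.73 × 10^-5 M
pOH = −log(9.73 × 10^-5) = 4.01; pH = 14.00 − 4.01 = 9.99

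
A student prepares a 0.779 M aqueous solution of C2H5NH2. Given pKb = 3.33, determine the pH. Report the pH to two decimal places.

pH = 12.28

C2H5NH2 + H2O ⇌ C2H5NH3+ + OH-
Kb = 10^(−3.33) = 4.68 × 10^-4
From the ICE table, Kb = [OH-]²/(0.779 − [OH-]) = 4.68 × 10^-4.
Assume [OH-] ≪ 0.779: [OH-] ≈ √(4.68 × 10^-4 × 0.779) = 1.91 × 10^-2 M
Check: 2.5% ionized — well under 5%, approximation valid.
pOH = −log(1.91 × 10^-2) = 1.72; pH = 14.00 − 1.72 = 12.28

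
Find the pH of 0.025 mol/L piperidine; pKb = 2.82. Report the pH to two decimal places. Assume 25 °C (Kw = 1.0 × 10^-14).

C5H10NH + H2O ⇌ C5H10NH2+ + OH-
Kb = 10^(−2.82) = 1.51 × 10^-3
Kb = x²/(0.025 − x) = 1.51 × 10^-3
The 5% rule fails; solving x² + Kb·x − Kb·C₀ = 0 exactly:
x = (−Kb + √(Kb² + 4·Kb·C₀))/2 = 5.44 × 10^-3 M
pOH = −log(5.44 × 10^-3) = 2.26; pH = 14.00 − 2.26 = 11.74

pH = 11.74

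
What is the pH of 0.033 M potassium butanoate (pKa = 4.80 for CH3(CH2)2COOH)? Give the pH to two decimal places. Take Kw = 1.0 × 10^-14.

pH = 8.66

CH3(CH2)2COO- is the conjugate base of the weak acid CH3(CH2)2COOH.
Ka = 10^(−4.80) = 1.58 × 10^-5
Kb = Kw/Ka = 1.0×10^-14 / 1.58 × 10^-5 = 6.33 × 10^-10
From the ICE table, Kb = x²/(0.033 − x) = 6.33 × 10^-10.
Since Kb ≪ C₀, x ≈ √(Kb·C₀) = 4.57 × 10^-6 M.
pOH = −log(4.57 × 10^-6) = 5.34; pH = 14.00 − 5.34 = 8.66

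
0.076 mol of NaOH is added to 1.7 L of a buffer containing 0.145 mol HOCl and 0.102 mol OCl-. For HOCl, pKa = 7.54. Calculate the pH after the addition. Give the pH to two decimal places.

After neutralization: n(HOCl) = 0.069 mol, n(OCl-) = 0.178 mol.
pH = pKa + log([A⁻]/[HA]) = 7.54 + log(0.178/0.069) = 7.54 +0.412

pH = 7.95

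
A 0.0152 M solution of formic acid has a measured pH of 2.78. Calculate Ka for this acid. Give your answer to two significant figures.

Ka = 2.0 × 10^-4

[H+] = 10^(-2.78) = 1.66 × 10^-3 M
At equilibrium [HA] = 0.0152 − 1.66 × 10^-3 = 1.35 × 10^-2 M
Ka = [H+][A-]/[HA] = (1.66 × 10^-3)² / 1.35 × 10^-2 = 2.0 × 10^-4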